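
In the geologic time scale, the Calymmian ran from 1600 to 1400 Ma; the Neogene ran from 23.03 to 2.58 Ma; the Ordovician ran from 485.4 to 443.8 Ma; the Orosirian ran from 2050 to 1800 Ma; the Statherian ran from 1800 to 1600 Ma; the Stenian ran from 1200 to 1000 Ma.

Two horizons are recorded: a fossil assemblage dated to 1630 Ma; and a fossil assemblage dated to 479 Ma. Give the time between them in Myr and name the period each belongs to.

1151 million years apart; the first in the Statherian, the second in the Ordovician

Elapsed time: 1630 − 479 = 1151 Myr.
1630 Ma lies within 1800–1600 Ma: Statherian.
479 Ma lies within 485.4–443.8 Ma: Ordovician.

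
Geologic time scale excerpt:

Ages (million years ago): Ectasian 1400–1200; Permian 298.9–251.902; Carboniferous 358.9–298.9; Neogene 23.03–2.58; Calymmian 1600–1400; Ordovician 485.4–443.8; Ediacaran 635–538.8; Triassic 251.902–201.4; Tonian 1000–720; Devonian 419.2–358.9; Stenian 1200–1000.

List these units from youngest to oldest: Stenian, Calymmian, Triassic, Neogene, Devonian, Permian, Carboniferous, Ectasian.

Neogene, then Triassic, then Permian, then Carboniferous, then Devonian, then Stenian, then Ectasian, then Calymmian

Read off each span (Ma): Stenian 1200–1000; Calymmian 1600–1400; Triassic 251.902–201.4; Neogene 23.03–2.58; Devonian 419.2–358.9; Permian 298.9–251.902; Carboniferous 358.9–298.9; Ectasian 1400–1200.
Larger Ma is older, so oldest→youngest is Calymmian, Ectasian, Stenian, Devonian, Carboniferous, Permian, Triassic, Neogene; reverse it for youngest→oldest.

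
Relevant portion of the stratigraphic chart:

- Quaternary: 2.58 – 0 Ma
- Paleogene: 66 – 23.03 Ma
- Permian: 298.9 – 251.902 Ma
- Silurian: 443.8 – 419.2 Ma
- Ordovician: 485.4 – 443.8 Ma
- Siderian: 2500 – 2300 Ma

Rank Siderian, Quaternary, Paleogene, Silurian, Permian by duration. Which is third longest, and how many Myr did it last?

Paleogene, 42.97 million years

Durations: Siderian 200; Quaternary 2.58; Paleogene 42.97; Silurian 24.6; Permian 46.998 Myr.
Sorted longest-first: Siderian (200), Permian (46.998), Paleogene (42.97), Silurian (24.6), Quaternary (2.58).
The third longest is Paleogene at 42.97 Myr.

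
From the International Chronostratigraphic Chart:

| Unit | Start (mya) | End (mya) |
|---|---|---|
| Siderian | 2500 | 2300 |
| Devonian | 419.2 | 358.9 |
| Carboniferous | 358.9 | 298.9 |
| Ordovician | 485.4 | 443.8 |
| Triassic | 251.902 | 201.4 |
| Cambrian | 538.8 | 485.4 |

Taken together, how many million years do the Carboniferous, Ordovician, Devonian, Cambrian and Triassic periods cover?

265.802 million years

Each duration: Carboniferous = 60; Ordovician = 41.6; Devonian = 60.3; Cambrian = 53.4; Triassic = 50.502.
Sum: 60 + 41.6 + 60.3 + 53.4 + 50.502 = 265.802 Myr.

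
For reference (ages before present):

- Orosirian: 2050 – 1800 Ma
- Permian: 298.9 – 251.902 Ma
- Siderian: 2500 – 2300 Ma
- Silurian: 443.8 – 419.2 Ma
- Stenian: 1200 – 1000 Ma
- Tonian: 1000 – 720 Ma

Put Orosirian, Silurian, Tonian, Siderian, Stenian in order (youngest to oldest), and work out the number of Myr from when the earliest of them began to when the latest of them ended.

From the excerpt: Orosirian 2050–1800; Silurian 443.8–419.2; Tonian 1000–720; Siderian 2500–2300; Stenian 1200–1000 (Ma).
Larger Ma is earlier, so the oldest is Siderian and the youngest is Silurian; youngest to oldest: Silurian, Tonian, Stenian, Orosirian, Siderian.
Oldest start 2500 minus youngest end 419.2 gives 2080.8 Myr overall.

Silurian → Tonian → Stenian → Orosirian → Siderian; total span 2080.8 Myr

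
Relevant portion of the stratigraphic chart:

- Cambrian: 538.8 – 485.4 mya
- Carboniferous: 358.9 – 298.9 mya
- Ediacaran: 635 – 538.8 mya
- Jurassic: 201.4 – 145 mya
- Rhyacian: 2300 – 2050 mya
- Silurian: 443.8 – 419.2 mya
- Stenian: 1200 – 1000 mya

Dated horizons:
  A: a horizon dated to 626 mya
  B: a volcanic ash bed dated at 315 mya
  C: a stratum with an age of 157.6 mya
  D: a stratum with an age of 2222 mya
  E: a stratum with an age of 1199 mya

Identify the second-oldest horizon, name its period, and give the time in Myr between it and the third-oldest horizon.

Sorted oldest-first by Ma: D (2222), E (1199), A (626), B (315), C (157.6).
The second oldest is E at 1199 Ma, which lies in 1200–1000 Ma: the Stenian.
The third oldest is A at 626 Ma; separation = |1199 − 626| = 573 Myr.

E, in the Stenian; 573 million years to A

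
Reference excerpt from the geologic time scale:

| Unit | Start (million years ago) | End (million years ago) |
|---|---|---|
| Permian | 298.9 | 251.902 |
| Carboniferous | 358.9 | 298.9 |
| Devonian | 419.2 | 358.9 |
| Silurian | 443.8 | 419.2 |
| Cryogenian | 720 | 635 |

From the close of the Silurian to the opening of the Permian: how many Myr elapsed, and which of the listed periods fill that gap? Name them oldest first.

The Silurian closes at 419.2 Ma and the Permian opens at 298.9 Ma, so the interval is 419.2 − 298.9 = 120.3 Myr.
A period fits inside if it starts at or after 419.2 Ma and ends at or before 298.9 Ma; oldest first that gives Devonian, Carboniferous.

120.3 million years; Devonian, Carboniferous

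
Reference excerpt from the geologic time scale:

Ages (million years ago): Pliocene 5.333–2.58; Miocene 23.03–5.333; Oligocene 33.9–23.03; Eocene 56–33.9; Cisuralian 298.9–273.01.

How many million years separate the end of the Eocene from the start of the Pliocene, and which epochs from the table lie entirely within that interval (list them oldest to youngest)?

28.567 million years; Oligocene, Miocene

End of Eocene = 33.9 Ma; start of Pliocene = 5.333 Ma.
Gap = 33.9 − 5.333 = 28.567 Myr.
Epochs wholly inside 33.9–5.333 Ma: Oligocene (33.9–23.03), Miocene (23.03–5.333).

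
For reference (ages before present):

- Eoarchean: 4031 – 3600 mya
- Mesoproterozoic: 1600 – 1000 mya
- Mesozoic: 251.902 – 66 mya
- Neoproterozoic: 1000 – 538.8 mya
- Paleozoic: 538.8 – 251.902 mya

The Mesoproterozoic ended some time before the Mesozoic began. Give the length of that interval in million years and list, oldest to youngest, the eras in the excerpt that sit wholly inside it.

End of Mesoproterozoic = 1000 Ma; start of Mesozoic = 251.902 Ma.
Gap = 1000 − 251.902 = 748.098 Myr.
Eras wholly inside 1000–251.902 Ma: Neoproterozoic (1000–538.8), Paleozoic (538.8–251.902).

748.098 million years; Neoproterozoic, Paleozoic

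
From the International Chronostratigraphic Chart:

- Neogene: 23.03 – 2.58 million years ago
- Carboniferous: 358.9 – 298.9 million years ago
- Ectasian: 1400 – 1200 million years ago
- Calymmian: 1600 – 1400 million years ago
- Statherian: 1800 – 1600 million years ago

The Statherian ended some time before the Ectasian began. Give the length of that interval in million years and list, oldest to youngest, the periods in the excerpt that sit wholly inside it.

End of Statherian = 1600 Ma; start of Ectasian = 1400 Ma.
Gap = 1600 − 1400 = 200 Myr.
Periods wholly inside 1600–1400 Ma: Calymmian (1600–1400).

200 million years; Calymmian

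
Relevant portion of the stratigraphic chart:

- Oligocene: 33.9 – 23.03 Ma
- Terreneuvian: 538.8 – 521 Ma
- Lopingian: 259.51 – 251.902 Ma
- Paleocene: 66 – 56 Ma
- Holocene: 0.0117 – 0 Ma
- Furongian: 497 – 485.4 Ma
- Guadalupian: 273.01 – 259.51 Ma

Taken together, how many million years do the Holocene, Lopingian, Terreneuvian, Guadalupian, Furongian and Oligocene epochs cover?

61.3897 million years

Each duration: Holocene = 0.0117; Lopingian = 7.608; Terreneuvian = 17.8; Guadalupian = 13.5; Furongian = 11.6; Oligocene = 10.87.
Sum: 0.0117 + 7.608 + 17.8 + 13.5 + 11.6 + 10.87 = 61.3897 Myr.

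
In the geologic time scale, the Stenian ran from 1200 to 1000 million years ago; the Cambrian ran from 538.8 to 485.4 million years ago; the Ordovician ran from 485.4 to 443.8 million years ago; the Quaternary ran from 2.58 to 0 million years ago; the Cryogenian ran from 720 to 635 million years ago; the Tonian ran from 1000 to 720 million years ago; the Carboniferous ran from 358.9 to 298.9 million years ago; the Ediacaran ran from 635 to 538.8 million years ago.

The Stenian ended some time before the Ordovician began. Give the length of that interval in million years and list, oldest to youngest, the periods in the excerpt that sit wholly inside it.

End of Stenian = 1000 Ma; start of Ordovician = 485.4 Ma.
Gap = 1000 − 485.4 = 514.6 Myr.
Periods wholly inside 1000–485.4 Ma: Tonian (1000–720), Cryogenian (720–635), Ediacaran (635–538.8), Cambrian (538.8–485.4).

514.6 million years; Tonian, Cryogenian, Ediacaran, Cambrian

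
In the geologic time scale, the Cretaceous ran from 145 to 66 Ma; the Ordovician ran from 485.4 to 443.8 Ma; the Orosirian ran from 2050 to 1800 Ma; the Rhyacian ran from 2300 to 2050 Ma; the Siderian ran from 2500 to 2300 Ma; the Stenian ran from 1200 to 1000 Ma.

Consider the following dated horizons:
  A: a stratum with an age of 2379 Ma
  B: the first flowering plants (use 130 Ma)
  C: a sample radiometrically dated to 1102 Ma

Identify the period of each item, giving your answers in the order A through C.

A — Siderian; B — Cretaceous; C — Stenian

A: 2379 Ma lies in 2500–2300 Ma, so Siderian.
B: 130 Ma lies in 145–66 Ma, so Cretaceous.
C: 1102 Ma lies in 1200–1000 Ma, so Stenian.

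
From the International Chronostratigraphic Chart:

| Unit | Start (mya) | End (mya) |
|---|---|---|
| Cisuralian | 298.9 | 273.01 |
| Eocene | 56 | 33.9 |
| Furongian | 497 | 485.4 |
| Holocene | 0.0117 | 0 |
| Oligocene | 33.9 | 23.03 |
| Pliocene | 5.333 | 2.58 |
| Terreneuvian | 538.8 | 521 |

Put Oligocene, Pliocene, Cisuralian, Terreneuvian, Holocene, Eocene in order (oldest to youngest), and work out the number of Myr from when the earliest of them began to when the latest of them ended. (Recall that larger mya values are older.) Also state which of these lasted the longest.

Terreneuvian → Cisuralian → Eocene → Oligocene → Pliocene → Holocene; total span 538.8 Myr; longest is Cisuralian

Start ages (Ma): Terreneuvian 538.8, Cisuralian 298.9, Eocene 56, Oligocene 33.9, Pliocene 5.333, Holocene 0.0117.
Ordered oldest to youngest: Terreneuvian, Cisuralian, Eocene, Oligocene, Pliocene, Holocene.
Span = 538.8 − 0 = 538.8 Myr.
Durations: Holocene 0.0117, Terreneuvian 17.8, Pliocene 2.753, Oligocene 10.87, Eocene 22.1, Cisuralian 25.89 → longest is Cisuralian (25.89 Myr).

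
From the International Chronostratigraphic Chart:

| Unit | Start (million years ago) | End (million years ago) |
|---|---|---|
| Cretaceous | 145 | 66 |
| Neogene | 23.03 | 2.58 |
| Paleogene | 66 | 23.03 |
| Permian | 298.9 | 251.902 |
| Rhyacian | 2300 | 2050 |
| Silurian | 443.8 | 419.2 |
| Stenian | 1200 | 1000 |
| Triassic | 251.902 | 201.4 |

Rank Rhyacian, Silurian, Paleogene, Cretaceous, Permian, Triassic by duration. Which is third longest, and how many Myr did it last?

Durations: Rhyacian 250; Silurian 24.6; Paleogene 42.97; Cretaceous 79; Permian 46.998; Triassic 50.502 Myr.
Sorted longest-first: Rhyacian (250), Cretaceous (79), Triassic (50.502), Permian (46.998), Paleogene (42.97), Silurian (24.6).
The third longest is Triassic at 50.502 Myr.

Triassic, 50.502 million years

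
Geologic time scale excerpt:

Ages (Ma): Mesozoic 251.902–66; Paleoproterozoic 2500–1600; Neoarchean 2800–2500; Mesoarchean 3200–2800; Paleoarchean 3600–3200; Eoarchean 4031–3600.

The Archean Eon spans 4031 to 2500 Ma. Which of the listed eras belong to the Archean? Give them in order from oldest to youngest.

Eras with both bounds inside 4031–2500 Ma: Eoarchean (4031–3600), Paleoarchean (3600–3200), Mesoarchean (3200–2800), Neoarchean (2800–2500).

Eoarchean, Paleoarchean, Mesoarchean, Neoarchean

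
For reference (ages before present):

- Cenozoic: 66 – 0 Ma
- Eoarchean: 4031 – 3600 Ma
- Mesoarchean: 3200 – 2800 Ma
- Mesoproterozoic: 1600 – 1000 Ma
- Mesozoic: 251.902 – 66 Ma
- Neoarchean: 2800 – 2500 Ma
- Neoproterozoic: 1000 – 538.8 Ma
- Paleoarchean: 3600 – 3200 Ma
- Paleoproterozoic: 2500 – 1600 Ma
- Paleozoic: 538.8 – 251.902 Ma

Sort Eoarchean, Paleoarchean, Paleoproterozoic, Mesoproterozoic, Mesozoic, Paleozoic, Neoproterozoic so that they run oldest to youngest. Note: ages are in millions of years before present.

Read off each span (Ma): Eoarchean 4031–3600; Paleoarchean 3600–3200; Paleoproterozoic 2500–1600; Mesoproterozoic 1600–1000; Mesozoic 251.902–66; Paleozoic 538.8–251.902; Neoproterozoic 1000–538.8.
Larger Ma is older, so oldest→youngest is Eoarchean, Paleoarchean, Paleoproterozoic, Mesoproterozoic, Neoproterozoic, Paleozoic, Mesozoic.

Eoarchean, Paleoarchean, Paleoproterozoic, Mesoproterozoic, Neoproterozoic, Paleozoic, Mesozoic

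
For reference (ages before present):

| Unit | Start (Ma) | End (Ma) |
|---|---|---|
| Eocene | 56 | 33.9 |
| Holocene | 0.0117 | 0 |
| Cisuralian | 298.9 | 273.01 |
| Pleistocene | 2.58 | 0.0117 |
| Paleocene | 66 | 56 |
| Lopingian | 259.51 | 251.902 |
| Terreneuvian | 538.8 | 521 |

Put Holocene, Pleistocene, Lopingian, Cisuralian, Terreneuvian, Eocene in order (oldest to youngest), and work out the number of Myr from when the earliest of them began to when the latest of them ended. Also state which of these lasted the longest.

Terreneuvian → Cisuralian → Lopingian → Eocene → Pleistocene → Holocene; total span 538.8 Myr; longest is Cisuralian

Start ages (Ma): Terreneuvian 538.8, Cisuralian 298.9, Lopingian 259.51, Eocene 56, Pleistocene 2.58, Holocene 0.0117.
Ordered oldest to youngest: Terreneuvian, Cisuralian, Lopingian, Eocene, Pleistocene, Holocene.
Span = 538.8 − 0 = 538.8 Myr.
Durations: Pleistocene 2.5683, Terreneuvian 17.8, Eocene 22.1, Holocene 0.0117, Cisuralian 25.89, Lopingian 7.608 → longest is Cisuralian (25.89 Myr).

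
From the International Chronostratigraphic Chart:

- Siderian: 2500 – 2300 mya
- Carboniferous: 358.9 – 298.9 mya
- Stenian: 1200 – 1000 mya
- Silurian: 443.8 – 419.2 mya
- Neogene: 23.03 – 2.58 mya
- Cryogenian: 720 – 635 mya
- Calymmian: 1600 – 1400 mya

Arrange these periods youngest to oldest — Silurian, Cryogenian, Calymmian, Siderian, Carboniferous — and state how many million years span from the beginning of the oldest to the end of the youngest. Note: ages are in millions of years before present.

Carboniferous, Silurian, Cryogenian, Calymmian, Siderian; total span 2201.1 Myr

Start ages (Ma): Siderian 2500, Calymmian 1600, Cryogenian 720, Silurian 443.8, Carboniferous 358.9.
Ordered youngest to oldest: Carboniferous, Silurian, Cryogenian, Calymmian, Siderian.
Span = 2500 − 298.9 = 2201.1 Myr.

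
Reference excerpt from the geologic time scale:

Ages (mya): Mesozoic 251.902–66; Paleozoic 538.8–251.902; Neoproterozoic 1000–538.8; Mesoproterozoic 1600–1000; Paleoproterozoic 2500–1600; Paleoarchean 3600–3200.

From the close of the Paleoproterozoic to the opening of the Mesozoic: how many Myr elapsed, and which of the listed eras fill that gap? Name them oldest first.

1348.098 million years; Mesoproterozoic, Neoproterozoic, Paleozoic

The Paleoproterozoic closes at 1600 Ma and the Mesozoic opens at 251.902 Ma, so the interval is 1600 − 251.902 = 1348.098 Myr.
An era fits inside if it starts at or after 1600 Ma and ends at or before 251.902 Ma; oldest first that gives Mesoproterozoic, Neoproterozoic, Paleozoic.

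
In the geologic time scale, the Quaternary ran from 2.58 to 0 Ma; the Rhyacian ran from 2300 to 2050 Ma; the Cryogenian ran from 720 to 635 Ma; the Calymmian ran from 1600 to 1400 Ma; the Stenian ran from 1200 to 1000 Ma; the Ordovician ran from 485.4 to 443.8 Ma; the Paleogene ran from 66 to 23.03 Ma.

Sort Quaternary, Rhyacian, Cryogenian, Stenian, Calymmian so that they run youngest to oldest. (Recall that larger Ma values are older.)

Quaternary → Cryogenian → Stenian → Calymmian → Rhyacian

Sorting by start age (ascending Ma, since larger Ma = older): Quaternary start 2.58, Cryogenian start 720, Stenian start 1200, Calymmian start 1600, Rhyacian start 2300.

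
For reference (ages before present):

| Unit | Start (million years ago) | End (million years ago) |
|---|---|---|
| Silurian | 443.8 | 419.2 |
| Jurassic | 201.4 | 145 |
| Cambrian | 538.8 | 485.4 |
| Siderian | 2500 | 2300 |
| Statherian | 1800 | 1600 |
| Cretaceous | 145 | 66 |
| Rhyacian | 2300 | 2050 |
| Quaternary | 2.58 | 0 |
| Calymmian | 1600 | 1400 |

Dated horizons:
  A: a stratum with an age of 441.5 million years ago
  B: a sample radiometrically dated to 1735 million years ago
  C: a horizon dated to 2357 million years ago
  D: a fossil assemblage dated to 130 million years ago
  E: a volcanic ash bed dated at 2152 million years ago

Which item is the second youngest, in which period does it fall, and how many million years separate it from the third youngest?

Smaller Ma means younger, so youngest first: D 130 < A 441.5 < B 1735 < E 2152 < C 2357.
Counting 2 along gives A (441.5 Ma); the excerpt puts that inside the Silurian, 443.8–419.2 Ma.
Next in line is B (1735 Ma), and 1735 − 441.5 = 1293.5 Myr.

A, in the Silurian; 1293.5 million years to B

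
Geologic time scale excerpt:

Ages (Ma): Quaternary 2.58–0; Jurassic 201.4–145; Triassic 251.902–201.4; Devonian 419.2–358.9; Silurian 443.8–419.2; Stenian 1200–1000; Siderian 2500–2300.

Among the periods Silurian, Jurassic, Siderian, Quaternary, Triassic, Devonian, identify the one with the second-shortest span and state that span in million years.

Start − end for each: Silurian 443.8 − 419.2 = 24.6; Jurassic 201.4 − 145 = 56.4; Siderian 2500 − 2300 = 200; Quaternary 2.58 − 0 = 2.58; Triassic 251.902 − 201.4 = 50.502; Devonian 419.2 − 358.9 = 60.3.
Ranking these from shortest: Quaternary < Silurian < Triassic < Jurassic < Devonian < Siderian.
Position 2 in that ranking is Silurian, which lasted 24.6 Myr.

Silurian, 24.6 million years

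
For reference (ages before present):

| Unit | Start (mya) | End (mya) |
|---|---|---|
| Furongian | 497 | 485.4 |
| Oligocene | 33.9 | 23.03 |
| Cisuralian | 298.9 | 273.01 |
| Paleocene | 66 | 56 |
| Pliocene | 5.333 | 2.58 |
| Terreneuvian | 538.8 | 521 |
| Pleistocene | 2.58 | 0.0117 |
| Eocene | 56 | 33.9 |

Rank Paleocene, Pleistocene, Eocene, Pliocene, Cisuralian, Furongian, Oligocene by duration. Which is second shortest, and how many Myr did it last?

Pliocene, 2.753 million years

Durations: Paleocene 10; Pleistocene 2.5683; Eocene 22.1; Pliocene 2.753; Cisuralian 25.89; Furongian 11.6; Oligocene 10.87 Myr.
Sorted shortest-first: Pleistocene (2.5683), Pliocene (2.753), Paleocene (10), Oligocene (10.87), Furongian (11.6), Eocene (22.1), Cisuralian (25.89).
The second shortest is Pliocene at 2.753 Myr.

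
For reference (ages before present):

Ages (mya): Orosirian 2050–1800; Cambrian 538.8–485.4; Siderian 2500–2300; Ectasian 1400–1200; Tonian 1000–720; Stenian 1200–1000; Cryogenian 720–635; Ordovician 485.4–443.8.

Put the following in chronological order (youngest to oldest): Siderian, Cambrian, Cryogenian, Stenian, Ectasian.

Cambrian → Cryogenian → Stenian → Ectasian → Siderian

Sorting by start age (ascending Ma, since larger Ma = older): Cambrian start 538.8, Cryogenian start 720, Stenian start 1200, Ectasian start 1400, Siderian start 2500.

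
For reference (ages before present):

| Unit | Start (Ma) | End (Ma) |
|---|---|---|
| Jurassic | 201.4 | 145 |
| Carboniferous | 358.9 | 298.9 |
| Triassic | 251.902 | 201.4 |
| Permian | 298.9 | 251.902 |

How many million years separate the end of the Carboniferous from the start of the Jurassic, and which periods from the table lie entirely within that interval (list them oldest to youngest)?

The Carboniferous closes at 298.9 Ma and the Jurassic opens at 201.4 Ma, so the interval is 298.9 − 201.4 = 97.5 Myr.
A period fits inside if it starts at or after 298.9 Ma and ends at or before 201.4 Ma; oldest first that gives Permian, Triassic.

97.5 million years; Permian, Triassic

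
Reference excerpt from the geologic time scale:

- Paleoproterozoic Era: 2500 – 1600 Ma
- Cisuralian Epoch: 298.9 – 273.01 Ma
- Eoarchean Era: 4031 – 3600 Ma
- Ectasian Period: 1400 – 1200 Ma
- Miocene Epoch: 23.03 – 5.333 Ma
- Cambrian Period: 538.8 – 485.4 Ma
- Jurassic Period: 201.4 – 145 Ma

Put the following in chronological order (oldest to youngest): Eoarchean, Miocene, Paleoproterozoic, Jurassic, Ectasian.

The oldest of these is Eoarchean (starts 4031 Ma) and the youngest is Miocene (ends 5.333 Ma).
In between, by decreasing start age: Paleoproterozoic (2500), Ectasian (1400), Jurassic (201.4).

Eoarchean, then Paleoproterozoic, then Ectasian, then Jurassic, then Miocene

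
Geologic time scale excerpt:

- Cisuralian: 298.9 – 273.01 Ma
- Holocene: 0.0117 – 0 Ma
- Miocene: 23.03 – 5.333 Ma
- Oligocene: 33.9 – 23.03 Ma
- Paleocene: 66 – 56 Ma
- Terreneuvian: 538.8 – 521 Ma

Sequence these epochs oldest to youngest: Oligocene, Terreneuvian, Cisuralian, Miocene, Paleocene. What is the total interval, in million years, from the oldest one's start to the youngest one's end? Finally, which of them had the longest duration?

Start ages (Ma): Terreneuvian 538.8, Cisuralian 298.9, Paleocene 66, Oligocene 33.9, Miocene 23.03.
Ordered oldest to youngest: Terreneuvian, Cisuralian, Paleocene, Oligocene, Miocene.
Span = 538.8 − 5.333 = 533.467 Myr.
Durations: Cisuralian 25.89, Paleocene 10, Miocene 17.697, Terreneuvian 17.8, Oligocene 10.87 → longest is Cisuralian (25.89 Myr).

Terreneuvian → Cisuralian → Paleocene → Oligocene → Miocene; total span 533.467 Myr; longest is Cisuralian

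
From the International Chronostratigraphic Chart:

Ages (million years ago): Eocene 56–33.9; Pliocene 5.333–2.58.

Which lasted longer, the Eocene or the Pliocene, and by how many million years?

Eocene: 56 − 33.9 = 22.1 Myr.
Pliocene: 5.333 − 2.58 = 2.753 Myr.
Difference: 22.1 − 2.753 = 19.347 Myr, so the Eocene was longer.

Eocene, by 19.347 million years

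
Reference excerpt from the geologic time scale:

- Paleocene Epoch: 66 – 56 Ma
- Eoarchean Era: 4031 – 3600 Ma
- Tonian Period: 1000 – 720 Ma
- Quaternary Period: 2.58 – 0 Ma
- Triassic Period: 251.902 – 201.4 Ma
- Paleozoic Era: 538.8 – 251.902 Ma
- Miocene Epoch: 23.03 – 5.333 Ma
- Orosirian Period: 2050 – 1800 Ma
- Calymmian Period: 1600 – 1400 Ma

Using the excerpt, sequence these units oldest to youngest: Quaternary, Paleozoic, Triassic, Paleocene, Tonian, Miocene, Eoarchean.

Eoarchean, then Tonian, then Paleozoic, then Triassic, then Paleocene, then Miocene, then Quaternary

Read off each span (Ma): Quaternary 2.58–0; Paleozoic 538.8–251.902; Triassic 251.902–201.4; Paleocene 66–56; Tonian 1000–720; Miocene 23.03–5.333; Eoarchean 4031–3600.
Larger Ma is older, so oldest→youngest is Eoarchean, Tonian, Paleozoic, Triassic, Paleocene, Miocene, Quaternary.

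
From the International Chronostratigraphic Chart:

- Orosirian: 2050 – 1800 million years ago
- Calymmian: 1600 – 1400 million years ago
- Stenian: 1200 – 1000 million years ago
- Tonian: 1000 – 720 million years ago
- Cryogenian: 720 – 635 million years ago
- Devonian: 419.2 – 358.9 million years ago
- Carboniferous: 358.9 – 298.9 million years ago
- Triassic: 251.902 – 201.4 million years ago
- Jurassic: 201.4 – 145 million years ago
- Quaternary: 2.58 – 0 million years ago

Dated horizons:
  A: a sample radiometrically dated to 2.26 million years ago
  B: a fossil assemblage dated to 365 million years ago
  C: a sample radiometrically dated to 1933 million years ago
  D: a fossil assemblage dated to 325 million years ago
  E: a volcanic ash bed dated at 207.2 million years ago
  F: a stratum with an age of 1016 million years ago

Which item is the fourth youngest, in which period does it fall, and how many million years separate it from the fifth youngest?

B, in the Devonian; 651 million years to F

Sorted youngest-first by Ma: A (2.26), E (207.2), D (325), B (365), F (1016), C (1933).
The fourth youngest is B at 365 Ma, which lies in 419.2–358.9 Ma: the Devonian.
The fifth youngest is F at 1016 Ma; separation = |365 − 1016| = 651 Myr.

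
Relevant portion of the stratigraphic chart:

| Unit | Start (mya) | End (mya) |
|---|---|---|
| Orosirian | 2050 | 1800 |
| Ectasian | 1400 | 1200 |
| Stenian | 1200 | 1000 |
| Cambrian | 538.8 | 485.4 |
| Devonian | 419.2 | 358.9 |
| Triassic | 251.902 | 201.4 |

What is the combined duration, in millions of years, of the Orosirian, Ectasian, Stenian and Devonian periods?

Duration is start − end for each: (2050 − 1800) + (1400 − 1200) + (1200 − 1000) + (419.2 − 358.9).
That is 250 + 200 + 200 + 60.3, which totals 710.3 million years.

710.3 million years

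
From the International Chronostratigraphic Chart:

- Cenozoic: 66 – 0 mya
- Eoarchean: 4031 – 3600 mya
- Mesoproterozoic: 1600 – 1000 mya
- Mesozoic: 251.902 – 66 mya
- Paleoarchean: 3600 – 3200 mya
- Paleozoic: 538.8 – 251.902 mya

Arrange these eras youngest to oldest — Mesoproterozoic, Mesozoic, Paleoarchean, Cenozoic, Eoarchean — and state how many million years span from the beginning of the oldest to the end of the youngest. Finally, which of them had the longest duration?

Cenozoic → Mesozoic → Mesoproterozoic → Paleoarchean → Eoarchean; total span 4031 Myr; longest is Mesoproterozoic

From the excerpt: Mesoproterozoic 1600–1000; Mesozoic 251.902–66; Paleoarchean 3600–3200; Cenozoic 66–0; Eoarchean 4031–3600 (Ma).
Larger Ma is earlier, so the oldest is Eoarchean and the youngest is Cenozoic; youngest to oldest: Cenozoic, Mesozoic, Mesoproterozoic, Paleoarchean, Eoarchean.
Oldest start 4031 minus youngest end 0 gives 4031 Myr overall.
Individual lengths (start − end): Mesozoic 185.902; Paleoarchean 400; Mesoproterozoic 600; Cenozoic 66; Eoarchean 431. The largest is Mesoproterozoic at 600 Myr.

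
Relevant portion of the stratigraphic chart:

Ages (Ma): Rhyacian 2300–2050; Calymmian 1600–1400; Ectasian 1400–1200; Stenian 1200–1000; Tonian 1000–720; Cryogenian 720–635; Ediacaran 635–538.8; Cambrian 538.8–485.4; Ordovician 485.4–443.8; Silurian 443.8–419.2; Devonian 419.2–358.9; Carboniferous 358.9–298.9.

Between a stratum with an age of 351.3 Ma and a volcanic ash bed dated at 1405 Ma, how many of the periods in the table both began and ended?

9

1405 Ma sits inside the Calymmian (1600–1400) and 351.3 Ma inside the Carboniferous (358.9–298.9); neither of those is wholly between the two dates.
The listed periods lying completely between them are Ectasian, Stenian, Tonian, Cryogenian, Ediacaran, Cambrian, Ordovician, Silurian, Devonian — 9 in all.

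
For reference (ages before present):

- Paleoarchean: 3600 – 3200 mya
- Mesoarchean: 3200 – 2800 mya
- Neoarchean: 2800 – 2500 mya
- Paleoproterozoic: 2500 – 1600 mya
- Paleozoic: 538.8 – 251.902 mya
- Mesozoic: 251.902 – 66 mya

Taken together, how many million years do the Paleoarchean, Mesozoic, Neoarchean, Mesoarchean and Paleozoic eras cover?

1572.8 million years

Each duration: Paleoarchean = 400; Mesozoic = 185.902; Neoarchean = 300; Mesoarchean = 400; Paleozoic = 286.898.
Sum: 400 + 185.902 + 300 + 400 + 286.898 = 1572.8 Myr.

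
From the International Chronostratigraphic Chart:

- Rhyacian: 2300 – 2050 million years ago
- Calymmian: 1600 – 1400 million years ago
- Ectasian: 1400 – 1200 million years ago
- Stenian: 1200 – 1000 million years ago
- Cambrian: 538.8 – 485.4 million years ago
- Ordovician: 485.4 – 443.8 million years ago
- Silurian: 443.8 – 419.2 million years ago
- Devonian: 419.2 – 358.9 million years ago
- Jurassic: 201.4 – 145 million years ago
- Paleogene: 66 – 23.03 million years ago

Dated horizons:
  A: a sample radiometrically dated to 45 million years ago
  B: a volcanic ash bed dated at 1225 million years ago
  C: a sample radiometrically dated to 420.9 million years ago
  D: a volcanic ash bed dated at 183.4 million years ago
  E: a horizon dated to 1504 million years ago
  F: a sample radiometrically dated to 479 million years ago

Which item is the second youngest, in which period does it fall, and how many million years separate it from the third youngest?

Sorted youngest-first by Ma: A (45), D (183.4), C (420.9), F (479), B (1225), E (1504).
The second youngest is D at 183.4 Ma, which lies in 201.4–145 Ma: the Jurassic.
The third youngest is C at 420.9 Ma; separation = |183.4 − 420.9| = 237.5 Myr.

D, in the Jurassic; 237.5 million years to C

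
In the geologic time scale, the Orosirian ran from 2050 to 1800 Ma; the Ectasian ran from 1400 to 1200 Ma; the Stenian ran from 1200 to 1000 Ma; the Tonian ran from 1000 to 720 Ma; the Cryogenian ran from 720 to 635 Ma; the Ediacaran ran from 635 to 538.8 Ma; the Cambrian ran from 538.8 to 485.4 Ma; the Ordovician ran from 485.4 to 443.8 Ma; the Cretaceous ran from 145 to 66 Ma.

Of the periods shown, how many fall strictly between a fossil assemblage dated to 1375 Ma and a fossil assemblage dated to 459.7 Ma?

5

1375 Ma sits inside the Ectasian (1400–1200) and 459.7 Ma inside the Ordovician (485.4–443.8); neither of those is wholly between the two dates.
The listed periods lying completely between them are Stenian, Tonian, Cryogenian, Ediacaran, Cambrian — 5 in all.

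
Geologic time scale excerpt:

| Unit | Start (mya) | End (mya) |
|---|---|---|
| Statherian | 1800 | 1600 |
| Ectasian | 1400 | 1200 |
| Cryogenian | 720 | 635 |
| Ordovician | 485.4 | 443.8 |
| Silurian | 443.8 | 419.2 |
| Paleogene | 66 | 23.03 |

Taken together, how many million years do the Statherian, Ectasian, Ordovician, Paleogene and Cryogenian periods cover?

Each duration: Statherian = 200; Ectasian = 200; Ordovician = 41.6; Paleogene = 42.97; Cryogenian = 85.
Sum: 200 + 200 + 41.6 + 42.97 + 85 = 569.57 Myr.

569.57 million years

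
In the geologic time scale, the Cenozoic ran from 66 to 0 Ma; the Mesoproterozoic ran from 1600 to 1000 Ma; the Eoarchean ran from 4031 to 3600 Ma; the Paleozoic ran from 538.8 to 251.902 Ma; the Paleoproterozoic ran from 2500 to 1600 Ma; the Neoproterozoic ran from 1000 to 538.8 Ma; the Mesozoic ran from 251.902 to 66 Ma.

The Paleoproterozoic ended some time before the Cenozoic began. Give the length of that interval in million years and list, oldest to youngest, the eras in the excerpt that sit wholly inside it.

1534 million years; Mesoproterozoic, Neoproterozoic, Paleozoic, Mesozoic

End of Paleoproterozoic = 1600 Ma; start of Cenozoic = 66 Ma.
Gap = 1600 − 66 = 1534 Myr.
Eras wholly inside 1600–66 Ma: Mesoproterozoic (1600–1000), Neoproterozoic (1000–538.8), Paleozoic (538.8–251.902), Mesozoic (251.902–66).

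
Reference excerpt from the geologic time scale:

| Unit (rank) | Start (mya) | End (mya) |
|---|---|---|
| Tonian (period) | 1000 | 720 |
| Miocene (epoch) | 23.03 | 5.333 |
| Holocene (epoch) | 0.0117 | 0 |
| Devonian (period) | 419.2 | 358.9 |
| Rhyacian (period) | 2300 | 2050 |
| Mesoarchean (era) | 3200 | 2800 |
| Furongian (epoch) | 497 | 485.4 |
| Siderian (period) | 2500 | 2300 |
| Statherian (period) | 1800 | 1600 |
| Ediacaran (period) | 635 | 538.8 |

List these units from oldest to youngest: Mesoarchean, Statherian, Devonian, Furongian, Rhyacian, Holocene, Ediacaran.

Sorting by start age (descending Ma, since larger Ma = older): Mesoarchean began 3200, Rhyacian began 2300, Statherian began 1800, Ediacaran began 635, Furongian began 497, Devonian began 419.2, Holocene began 0.0117.

Mesoarchean, then Rhyacian, then Statherian, then Ediacaran, then Furongian, then Devonian, then Holocene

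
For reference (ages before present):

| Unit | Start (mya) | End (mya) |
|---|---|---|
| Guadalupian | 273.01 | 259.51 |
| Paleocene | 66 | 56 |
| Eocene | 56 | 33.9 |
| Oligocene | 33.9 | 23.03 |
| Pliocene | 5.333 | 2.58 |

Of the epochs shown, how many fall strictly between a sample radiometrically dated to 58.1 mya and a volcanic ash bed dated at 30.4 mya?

The older date is 58.1 Ma and the younger is 30.4 Ma.
Epochs with start < 58.1 and end > 30.4 Ma: Eocene (56–33.9).
That is 1 complete epoch.

1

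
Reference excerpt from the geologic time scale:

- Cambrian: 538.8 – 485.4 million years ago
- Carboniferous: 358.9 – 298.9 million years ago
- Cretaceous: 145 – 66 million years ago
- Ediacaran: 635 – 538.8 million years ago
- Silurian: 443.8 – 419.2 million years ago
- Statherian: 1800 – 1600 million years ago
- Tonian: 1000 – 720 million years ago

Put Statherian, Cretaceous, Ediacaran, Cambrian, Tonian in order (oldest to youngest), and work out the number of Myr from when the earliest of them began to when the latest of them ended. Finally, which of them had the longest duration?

Start ages (Ma): Statherian 1800, Tonian 1000, Ediacaran 635, Cambrian 538.8, Cretaceous 145.
Ordered oldest to youngest: Statherian, Tonian, Ediacaran, Cambrian, Cretaceous.
Span = 1800 − 66 = 1734 Myr.
Durations: Cambrian 53.4, Tonian 280, Statherian 200, Cretaceous 79, Ediacaran 96.2 → longest is Tonian (280 Myr).

Statherian → Tonian → Ediacaran → Cambrian → Cretaceous; total span 1734 Myr; longest is Tonian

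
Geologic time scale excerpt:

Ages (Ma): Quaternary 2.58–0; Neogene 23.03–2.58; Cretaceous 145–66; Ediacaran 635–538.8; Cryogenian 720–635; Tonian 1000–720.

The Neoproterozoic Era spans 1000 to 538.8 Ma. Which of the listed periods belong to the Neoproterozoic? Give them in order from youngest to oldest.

Periods with both bounds inside 1000–538.8 Ma: Ediacaran (635–538.8), Cryogenian (720–635), Tonian (1000–720).

Ediacaran, Cryogenian, Tonian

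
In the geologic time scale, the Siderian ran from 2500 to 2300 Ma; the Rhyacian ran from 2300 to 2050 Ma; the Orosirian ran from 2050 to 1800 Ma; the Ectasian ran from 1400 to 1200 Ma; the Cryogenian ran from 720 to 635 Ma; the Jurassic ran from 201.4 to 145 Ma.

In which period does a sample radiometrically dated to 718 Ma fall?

718 Ma lies between 720 and 635 Ma, so it falls in the Cryogenian.

Cryogenian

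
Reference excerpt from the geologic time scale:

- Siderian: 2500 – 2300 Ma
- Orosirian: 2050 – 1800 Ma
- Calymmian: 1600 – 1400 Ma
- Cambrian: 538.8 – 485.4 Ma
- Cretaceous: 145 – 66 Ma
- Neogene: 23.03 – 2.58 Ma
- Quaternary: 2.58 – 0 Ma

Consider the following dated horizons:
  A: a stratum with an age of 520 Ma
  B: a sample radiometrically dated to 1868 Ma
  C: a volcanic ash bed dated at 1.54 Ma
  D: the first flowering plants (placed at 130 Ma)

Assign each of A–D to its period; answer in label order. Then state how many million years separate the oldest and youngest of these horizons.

A — Cambrian; B — Orosirian; C — Quaternary; D — Cretaceous; span 1866.46 million years

Match each age against the start–end ranges in the excerpt: A = 520 Ma → Cambrian (538.8–485.4); B = 1868 Ma → Orosirian (2050–1800); C = 1.54 Ma → Quaternary (2.58–0); D = 130 Ma → Cretaceous (145–66).
The largest age is 1868 Ma and the smallest is 1.54 Ma; their difference is 1866.46 Myr.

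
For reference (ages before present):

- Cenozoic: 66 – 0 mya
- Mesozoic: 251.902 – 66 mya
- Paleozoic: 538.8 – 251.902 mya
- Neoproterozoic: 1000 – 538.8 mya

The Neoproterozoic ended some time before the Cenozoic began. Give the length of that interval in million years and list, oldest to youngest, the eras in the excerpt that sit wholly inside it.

472.8 million years; Paleozoic, Mesozoic

End of Neoproterozoic = 538.8 Ma; start of Cenozoic = 66 Ma.
Gap = 538.8 − 66 = 472.8 Myr.
Eras wholly inside 538.8–66 Ma: Paleozoic (538.8–251.902), Mesozoic (251.902–66).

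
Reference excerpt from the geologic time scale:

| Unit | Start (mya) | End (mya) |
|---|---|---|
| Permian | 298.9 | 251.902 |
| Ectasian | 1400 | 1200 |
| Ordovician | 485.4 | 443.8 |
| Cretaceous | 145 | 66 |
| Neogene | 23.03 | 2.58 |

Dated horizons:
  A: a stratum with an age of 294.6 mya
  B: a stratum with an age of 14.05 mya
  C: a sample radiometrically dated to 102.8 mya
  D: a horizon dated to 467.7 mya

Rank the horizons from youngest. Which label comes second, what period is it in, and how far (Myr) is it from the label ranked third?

Smaller Ma means younger, so youngest first: B 14.05 < C 102.8 < A 294.6 < D 467.7.
Counting 2 along gives C (102.8 Ma); the excerpt puts that inside the Cretaceous, 145–66 Ma.
Next in line is A (294.6 Ma), and 294.6 − 102.8 = 191.8 Myr.

C, in the Cretaceous; 191.8 million years to A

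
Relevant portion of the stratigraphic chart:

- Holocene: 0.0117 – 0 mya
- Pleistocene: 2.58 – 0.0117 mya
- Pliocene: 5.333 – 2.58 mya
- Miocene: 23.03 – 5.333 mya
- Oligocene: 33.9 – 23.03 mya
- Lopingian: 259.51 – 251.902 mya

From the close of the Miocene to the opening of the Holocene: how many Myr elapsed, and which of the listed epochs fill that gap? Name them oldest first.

5.3213 million years; Pliocene, Pleistocene

End of Miocene = 5.333 Ma; start of Holocene = 0.0117 Ma.
Gap = 5.333 − 0.0117 = 5.3213 Myr.
Epochs wholly inside 5.333–0.0117 Ma: Pliocene (5.333–2.58), Pleistocene (2.58–0.0117).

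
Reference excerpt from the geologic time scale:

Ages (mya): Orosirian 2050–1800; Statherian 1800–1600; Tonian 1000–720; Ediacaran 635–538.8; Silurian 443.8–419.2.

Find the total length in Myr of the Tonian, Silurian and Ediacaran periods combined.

400.8 million years

Each duration: Tonian = 280; Silurian = 24.6; Ediacaran = 96.2.
Sum: 280 + 24.6 + 96.2 = 400.8 Myr.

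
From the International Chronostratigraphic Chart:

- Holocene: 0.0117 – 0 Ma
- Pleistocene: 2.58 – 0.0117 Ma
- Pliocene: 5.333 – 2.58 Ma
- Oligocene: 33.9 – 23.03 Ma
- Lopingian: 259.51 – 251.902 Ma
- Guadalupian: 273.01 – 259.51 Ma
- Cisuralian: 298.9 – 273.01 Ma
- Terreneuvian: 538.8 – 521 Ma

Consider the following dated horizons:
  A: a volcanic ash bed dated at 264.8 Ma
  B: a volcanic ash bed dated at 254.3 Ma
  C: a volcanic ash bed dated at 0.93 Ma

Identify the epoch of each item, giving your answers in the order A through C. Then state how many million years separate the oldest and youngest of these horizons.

A — Guadalupian; B — Lopingian; C — Pleistocene; span 263.87 million years

Match each age against the start–end ranges in the excerpt: A = 264.8 Ma → Guadalupian (273.01–259.51); B = 254.3 Ma → Lopingian (259.51–251.902); C = 0.93 Ma → Pleistocene (2.58–0.0117).
The largest age is 264.8 Ma and the smallest is 0.93 Ma; their difference is 263.87 Myr.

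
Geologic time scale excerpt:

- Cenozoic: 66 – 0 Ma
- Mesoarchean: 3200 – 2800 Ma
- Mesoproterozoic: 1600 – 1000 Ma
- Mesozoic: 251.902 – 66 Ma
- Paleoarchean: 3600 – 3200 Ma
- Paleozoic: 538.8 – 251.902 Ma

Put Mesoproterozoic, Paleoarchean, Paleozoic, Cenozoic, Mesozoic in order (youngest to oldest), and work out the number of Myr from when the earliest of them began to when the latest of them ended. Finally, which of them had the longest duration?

From the excerpt: Mesoproterozoic 1600–1000; Paleoarchean 3600–3200; Paleozoic 538.8–251.902; Cenozoic 66–0; Mesozoic 251.902–66 (Ma).
Larger Ma is earlier, so the oldest is Paleoarchean and the youngest is Cenozoic; youngest to oldest: Cenozoic, Mesozoic, Paleozoic, Mesoproterozoic, Paleoarchean.
Oldest start 3600 minus youngest end 0 gives 3600 Myr overall.
Individual lengths (start − end): Mesoproterozoic 600; Paleoarchean 400; Cenozoic 66; Paleozoic 286.898; Mesozoic 185.902. The largest is Mesoproterozoic at 600 Myr.

Cenozoic → Mesozoic → Paleozoic → Mesoproterozoic → Paleoarchean; total span 3600 Myr; longest is Mesoproterozoic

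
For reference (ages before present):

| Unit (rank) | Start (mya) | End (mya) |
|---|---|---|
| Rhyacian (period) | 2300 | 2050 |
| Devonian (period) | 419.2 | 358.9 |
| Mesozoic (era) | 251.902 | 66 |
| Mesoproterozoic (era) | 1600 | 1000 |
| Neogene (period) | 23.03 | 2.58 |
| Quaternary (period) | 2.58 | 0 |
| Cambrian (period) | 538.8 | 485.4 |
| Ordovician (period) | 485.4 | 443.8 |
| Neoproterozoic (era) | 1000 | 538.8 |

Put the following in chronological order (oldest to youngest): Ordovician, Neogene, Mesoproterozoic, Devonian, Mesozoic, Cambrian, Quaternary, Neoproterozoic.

Mesoproterozoic, then Neoproterozoic, then Cambrian, then Ordovician, then Devonian, then Mesozoic, then Neogene, then Quaternary

Sorting by start age (descending Ma, since larger Ma = older): Mesoproterozoic start 1600, Neoproterozoic start 1000, Cambrian start 538.8, Ordovician start 485.4, Devonian start 419.2, Mesozoic start 251.902, Neogene start 23.03, Quaternary start 2.58.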